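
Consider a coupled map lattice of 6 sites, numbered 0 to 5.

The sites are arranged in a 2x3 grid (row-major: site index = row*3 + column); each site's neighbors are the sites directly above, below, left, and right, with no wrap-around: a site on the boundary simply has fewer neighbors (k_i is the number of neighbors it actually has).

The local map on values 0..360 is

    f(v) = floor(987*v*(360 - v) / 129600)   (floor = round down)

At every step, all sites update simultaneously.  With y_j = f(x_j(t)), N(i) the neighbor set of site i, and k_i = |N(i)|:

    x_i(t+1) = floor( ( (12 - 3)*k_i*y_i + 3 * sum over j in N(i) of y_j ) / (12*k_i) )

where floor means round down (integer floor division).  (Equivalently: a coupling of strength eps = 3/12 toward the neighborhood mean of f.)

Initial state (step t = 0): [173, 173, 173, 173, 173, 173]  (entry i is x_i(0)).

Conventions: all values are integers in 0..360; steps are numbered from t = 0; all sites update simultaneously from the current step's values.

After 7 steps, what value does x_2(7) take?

Answer: x_2(7) = 231

Derivation:
t=0: [173, 173, 173, 173, 173, 173]
t=1: [246, 246, 246, 246, 246, 246]
t=2: [213, 213, 213, 213, 213, 213]
t=3: [238, 238, 238, 238, 238, 238]
t=4: [221, 221, 221, 221, 221, 221]
t=5: [233, 233, 233, 233, 233, 233]
t=6: [225, 225, 225, 225, 225, 225]
t=7: [231, 231, 231, 231, 231, 231]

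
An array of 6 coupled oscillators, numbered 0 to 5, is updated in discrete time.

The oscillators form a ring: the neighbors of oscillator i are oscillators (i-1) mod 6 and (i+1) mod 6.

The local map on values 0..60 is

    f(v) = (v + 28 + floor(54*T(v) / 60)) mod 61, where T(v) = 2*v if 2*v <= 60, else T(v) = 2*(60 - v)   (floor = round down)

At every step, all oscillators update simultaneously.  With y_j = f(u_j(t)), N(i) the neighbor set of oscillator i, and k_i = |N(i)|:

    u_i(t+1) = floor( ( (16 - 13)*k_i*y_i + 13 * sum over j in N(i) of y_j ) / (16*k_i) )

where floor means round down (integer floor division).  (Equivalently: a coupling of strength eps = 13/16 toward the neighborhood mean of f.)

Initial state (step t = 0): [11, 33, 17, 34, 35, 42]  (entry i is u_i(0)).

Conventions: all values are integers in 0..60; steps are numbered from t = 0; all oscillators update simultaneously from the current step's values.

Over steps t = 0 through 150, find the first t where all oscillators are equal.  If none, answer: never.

Simulating step by step:
t=0: [11, 33, 17, 34, 35, 42]  (not all equal)
t=1: [47, 38, 41, 33, 44, 50]  (not all equal)
t=2: [39, 40, 45, 41, 41, 37]  (not all equal)
t=3: [43, 41, 41, 40, 43, 42]  (not all equal)
t=4: [41, 41, 42, 41, 41, 40]  (not all equal)
t=5: [42, 41, 41, 41, 42, 42]  (not all equal)
t=6: [41, 41, 42, 41, 41, 41]  (not all equal)
t=7: [42, 41, 41, 41, 42, 42]  (not all equal)

Answer: never
Key observation: The state at step 5 reappears at step 7 — the system is in a cycle of period 2 from step 5 on.  No step 0..7 is synchronized, and the cycle repeats forever, so no step up to 150 (or ever) has all oscillators equal.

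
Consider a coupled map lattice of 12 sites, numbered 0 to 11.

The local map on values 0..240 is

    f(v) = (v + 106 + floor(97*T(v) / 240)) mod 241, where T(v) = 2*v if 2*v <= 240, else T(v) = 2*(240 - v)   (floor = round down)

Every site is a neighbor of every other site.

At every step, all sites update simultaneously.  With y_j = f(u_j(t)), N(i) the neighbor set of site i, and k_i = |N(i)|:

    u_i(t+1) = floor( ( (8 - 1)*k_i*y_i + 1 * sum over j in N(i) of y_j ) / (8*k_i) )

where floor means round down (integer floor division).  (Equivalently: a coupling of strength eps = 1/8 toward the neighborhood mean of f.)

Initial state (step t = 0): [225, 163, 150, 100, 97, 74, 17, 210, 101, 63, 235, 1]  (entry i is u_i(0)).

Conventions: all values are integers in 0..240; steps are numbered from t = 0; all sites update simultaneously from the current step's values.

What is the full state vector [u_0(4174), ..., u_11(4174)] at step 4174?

Simulating step by step:
t=0: [225, 163, 150, 100, 97, 74, 17, 210, 101, 63, 235, 1]
t=1: [103, 92, 90, 53, 49, 221, 132, 100, 55, 204, 104, 107]
t=2: [57, 39, 36, 186, 180, 100, 85, 51, 190, 97, 58, 63]
t=3: [198, 169, 165, 99, 98, 56, 33, 188, 99, 52, 199, 206]
t=4: [97, 93, 92, 52, 50, 193, 156, 96, 52, 187, 98, 99]
t=5: [47, 41, 39, 185, 181, 94, 88, 45, 185, 93, 48, 50]
t=6: [181, 172, 168, 98, 97, 46, 37, 178, 98, 45, 182, 186]
t=7: [94, 92, 92, 50, 48, 177, 162, 94, 50, 175, 94, 95]
t=8: [41, 38, 38, 181, 177, 91, 89, 41, 181, 91, 41, 43]
t=9: [171, 166, 166, 96, 95, 41, 37, 171, 96, 41, 171, 174]
t=10: [92, 91, 91, 46, 44, 168, 162, 92, 46, 168, 92, 92]
t=11: [38, 36, 36, 174, 171, 90, 89, 38, 174, 90, 38, 38]
t=12: [166, 163, 163, 95, 94, 39, 37, 166, 95, 39, 166, 166]
t=13: [91, 91, 91, 44, 42, 165, 161, 91, 44, 165, 91, 91]
t=14: [36, 36, 36, 171, 167, 89, 88, 36, 171, 89, 36, 36]
t=15: [163, 163, 163, 94, 94, 37, 36, 163, 94, 37, 163, 163]
t=16: [90, 90, 90, 42, 42, 161, 160, 90, 42, 161, 90, 90]
t=17: [34, 34, 34, 167, 167, 87, 87, 34, 167, 87, 34, 34]
t=18: [159, 159, 159, 93, 93, 34, 34, 159, 93, 34, 159, 159]
t=19: [89, 89, 89, 41, 41, 157, 157, 89, 41, 157, 89, 89]
t=20: [32, 32, 32, 166, 166, 87, 87, 32, 166, 87, 32, 32]
t=21: [155, 155, 155, 92, 92, 33, 33, 155, 92, 33, 155, 155]
t=22: [88, 88, 88, 39, 39, 155, 155, 88, 39, 155, 88, 88]
t=23: [31, 31, 31, 162, 162, 86, 86, 31, 162, 86, 31, 31]
t=24: [154, 154, 154, 92, 92, 32, 32, 154, 92, 32, 154, 154]
t=25: [88, 88, 88, 39, 39, 153, 153, 88, 39, 153, 88, 88]
t=26: [31, 31, 31, 162, 162, 86, 86, 31, 162, 86, 31, 31]

Answer: [88, 88, 88, 39, 39, 153, 153, 88, 39, 153, 88, 88]
Key observation: The state at step 23, [31, 31, 31, 162, 162, 86, 86, 31, 162, 86, 31, 31], reappears at step 26: the system is in a cycle of period 3 from step 23 on.  Therefore the state at step 4174 equals the state at step 23 + ((4174 - 23) mod 3) = 25, which is [88, 88, 88, 39, 39, 153, 153, 88, 39, 153, 88, 88].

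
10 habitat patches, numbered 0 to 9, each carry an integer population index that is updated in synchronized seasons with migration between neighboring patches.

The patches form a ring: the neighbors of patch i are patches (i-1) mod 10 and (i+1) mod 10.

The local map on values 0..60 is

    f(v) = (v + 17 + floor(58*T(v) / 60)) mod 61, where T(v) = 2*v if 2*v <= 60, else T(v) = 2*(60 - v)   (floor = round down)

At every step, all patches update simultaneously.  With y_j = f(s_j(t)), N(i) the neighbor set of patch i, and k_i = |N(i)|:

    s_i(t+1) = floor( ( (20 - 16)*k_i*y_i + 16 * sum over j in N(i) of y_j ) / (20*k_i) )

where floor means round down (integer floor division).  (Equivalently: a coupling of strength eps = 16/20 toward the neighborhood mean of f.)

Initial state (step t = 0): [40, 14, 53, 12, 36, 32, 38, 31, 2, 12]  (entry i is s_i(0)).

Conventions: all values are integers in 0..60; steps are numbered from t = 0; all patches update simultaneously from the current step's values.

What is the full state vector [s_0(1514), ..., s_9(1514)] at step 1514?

Simulating step by step:
t=0: [40, 14, 53, 12, 36, 32, 38, 31, 2, 12]
t=1: [50, 34, 48, 34, 45, 38, 41, 31, 42, 32]
t=2: [37, 28, 37, 30, 36, 32, 38, 34, 40, 31]
t=3: [39, 37, 40, 38, 42, 38, 40, 36, 40, 37]
t=4: [36, 35, 36, 33, 35, 33, 36, 34, 36, 35]
t=5: [38, 38, 39, 39, 40, 39, 40, 38, 39, 38]
t=6: [36, 35, 35, 34, 34, 34, 35, 34, 35, 35]
t=7: [38, 38, 39, 39, 40, 39, 39, 39, 39, 38]
t=8: [36, 35, 35, 34, 34, 34, 35, 35, 35, 35]
t=9: [38, 38, 39, 39, 40, 39, 39, 39, 39, 38]

Answer: [36, 35, 35, 34, 34, 34, 35, 35, 35, 35]
Key observation: The state at step 7, [38, 38, 39, 39, 40, 39, 39, 39, 39, 38], reappears at step 9: the system is in a cycle of period 2 from step 7 on.  Therefore the state at step 1514 equals the state at step 7 + ((1514 - 7) mod 2) = 8, which is [36, 35, 35, 34, 34, 34, 35, 35, 35, 35].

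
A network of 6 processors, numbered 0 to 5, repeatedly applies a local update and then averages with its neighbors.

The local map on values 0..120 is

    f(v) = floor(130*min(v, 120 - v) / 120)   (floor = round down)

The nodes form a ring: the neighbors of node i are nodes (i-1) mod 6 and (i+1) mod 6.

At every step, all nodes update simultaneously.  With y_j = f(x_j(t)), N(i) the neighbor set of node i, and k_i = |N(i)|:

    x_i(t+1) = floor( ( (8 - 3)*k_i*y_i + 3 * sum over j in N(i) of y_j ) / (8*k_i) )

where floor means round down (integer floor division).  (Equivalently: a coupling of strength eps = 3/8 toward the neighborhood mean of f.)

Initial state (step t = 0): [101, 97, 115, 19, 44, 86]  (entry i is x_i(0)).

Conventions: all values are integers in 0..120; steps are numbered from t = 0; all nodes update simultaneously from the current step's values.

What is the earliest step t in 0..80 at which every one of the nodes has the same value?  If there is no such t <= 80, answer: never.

Simulating step by step:
t=0: [101, 97, 115, 19, 44, 86]  (not all equal)
t=1: [23, 19, 11, 22, 39, 35]  (not all equal)
t=2: [25, 19, 14, 24, 37, 35]  (not all equal)
t=3: [27, 20, 18, 26, 36, 35]  (not all equal)
t=4: [29, 22, 21, 28, 36, 35]  (not all equal)
t=5: [30, 24, 23, 30, 36, 36]  (not all equal)
t=6: [32, 26, 25, 31, 37, 37]  (not all equal)
t=7: [34, 28, 28, 33, 38, 38]  (not all equal)
t=8: [35, 31, 30, 35, 39, 40]  (not all equal)
t=9: [37, 33, 33, 37, 41, 41]  (not all equal)
t=10: [39, 35, 35, 39, 43, 43]  (not all equal)
t=11: [41, 37, 37, 41, 45, 45]  (not all equal)
t=12: [44, 40, 40, 44, 47, 47]  (not all equal)
t=13: [46, 43, 43, 46, 49, 49]  (not all equal)
t=14: [49, 46, 46, 49, 52, 52]  (not all equal)
t=15: [52, 49, 49, 52, 55, 55]  (not all equal)
t=16: [56, 53, 53, 56, 58, 58]  (not all equal)
t=17: [59, 57, 57, 59, 61, 61]  (not all equal)
t=18: [62, 61, 61, 62, 63, 63]  (not all equal)
t=19: [62, 62, 62, 62, 61, 61]  (not all equal)
t=20: [62, 62, 62, 62, 62, 62]  (all equal)

Answer: 20
Key observation: Synchronization is absorbing here: once all nodes are equal they stay equal, and step 20 is the first all-equal step.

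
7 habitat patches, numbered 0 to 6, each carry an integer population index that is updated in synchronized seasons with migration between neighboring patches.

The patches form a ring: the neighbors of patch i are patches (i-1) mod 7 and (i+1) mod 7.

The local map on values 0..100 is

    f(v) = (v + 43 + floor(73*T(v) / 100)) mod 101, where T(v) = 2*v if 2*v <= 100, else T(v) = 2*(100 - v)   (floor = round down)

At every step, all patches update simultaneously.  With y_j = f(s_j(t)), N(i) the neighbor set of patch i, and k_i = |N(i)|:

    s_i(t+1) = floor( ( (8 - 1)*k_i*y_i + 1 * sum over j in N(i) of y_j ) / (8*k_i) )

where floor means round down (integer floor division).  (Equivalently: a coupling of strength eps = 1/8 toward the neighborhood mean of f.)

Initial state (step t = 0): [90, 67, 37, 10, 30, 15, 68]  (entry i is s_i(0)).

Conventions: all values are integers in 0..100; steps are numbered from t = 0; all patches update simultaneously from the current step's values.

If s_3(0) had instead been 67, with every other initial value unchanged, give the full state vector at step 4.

Simulating step by step:
t=0: [90, 67, 37, 67, 30, 15, 68]
t=1: [47, 54, 36, 52, 21, 73, 56]
t=2: [57, 60, 34, 63, 89, 57, 61]
t=3: [60, 57, 29, 56, 48, 60, 59]
t=4: [60, 57, 19, 58, 60, 60, 60]

Answer: [60, 57, 19, 58, 60, 60, 60]
Key observation: This trace re-runs the system from the modified initial state.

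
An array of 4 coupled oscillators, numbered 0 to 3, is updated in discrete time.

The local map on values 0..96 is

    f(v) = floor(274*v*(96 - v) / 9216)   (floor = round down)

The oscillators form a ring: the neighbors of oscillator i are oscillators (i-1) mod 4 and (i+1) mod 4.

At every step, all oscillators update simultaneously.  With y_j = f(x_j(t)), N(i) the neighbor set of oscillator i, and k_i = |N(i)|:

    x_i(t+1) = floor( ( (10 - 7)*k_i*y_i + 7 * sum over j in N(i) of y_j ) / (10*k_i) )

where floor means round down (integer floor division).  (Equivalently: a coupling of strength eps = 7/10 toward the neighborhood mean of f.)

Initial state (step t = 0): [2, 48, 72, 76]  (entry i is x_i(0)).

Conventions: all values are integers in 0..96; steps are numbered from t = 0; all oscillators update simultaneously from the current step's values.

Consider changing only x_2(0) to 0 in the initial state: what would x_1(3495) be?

Simulating step by step:
t=0: [2, 48, 0, 76]
t=1: [41, 22, 39, 15]
t=2: [49, 60, 49, 57]
t=3: [65, 66, 65, 67]
t=4: [57, 58, 57, 58]
t=5: [65, 65, 65, 65]
t=6: [59, 59, 59, 59]
t=7: [64, 64, 64, 64]
t=8: [60, 60, 60, 60]
t=9: [64, 64, 64, 64]

Answer: x_1(3495) = 64
Key observation: The state at step 7, [64, 64, 64, 64], reappears at step 9: the system is in a cycle of period 2 from step 7 on.  Therefore the state at step 3495 equals the state at step 7 + ((3495 - 7) mod 2) = 7, which is [64, 64, 64, 64].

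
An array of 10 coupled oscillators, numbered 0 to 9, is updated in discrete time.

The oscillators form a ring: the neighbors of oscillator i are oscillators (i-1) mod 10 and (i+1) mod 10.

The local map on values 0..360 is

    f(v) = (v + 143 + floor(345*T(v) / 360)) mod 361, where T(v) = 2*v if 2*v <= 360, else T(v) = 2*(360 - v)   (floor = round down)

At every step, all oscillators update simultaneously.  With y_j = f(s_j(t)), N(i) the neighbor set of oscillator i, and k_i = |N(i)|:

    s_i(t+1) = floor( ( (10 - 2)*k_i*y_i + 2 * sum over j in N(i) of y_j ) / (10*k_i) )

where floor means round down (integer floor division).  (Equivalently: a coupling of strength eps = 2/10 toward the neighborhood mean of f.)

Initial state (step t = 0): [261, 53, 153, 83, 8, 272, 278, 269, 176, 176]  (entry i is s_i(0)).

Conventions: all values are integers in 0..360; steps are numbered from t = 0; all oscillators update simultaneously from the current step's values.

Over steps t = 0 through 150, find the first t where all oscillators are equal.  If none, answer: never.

Answer: never
Key observation: The state at step 27 reappears at step 29 — the system is in a cycle of period 2 from step 27 on.  No step 0..29 is synchronized, and the cycle repeats forever, so no step up to 150 (or ever) has all oscillators equal.

Derivation:
t=0: [261, 53, 153, 83, 8, 272, 278, 269, 176, 176]  (not all equal)
t=1: [244, 283, 214, 58, 157, 215, 218, 231, 288, 288]  (not all equal)
t=2: [240, 221, 272, 301, 249, 270, 271, 256, 213, 212]  (not all equal)
t=3: [256, 262, 224, 203, 236, 225, 224, 239, 272, 274]  (not all equal)
t=4: [234, 235, 264, 280, 259, 264, 264, 250, 224, 221]  (not all equal)
t=5: [258, 253, 231, 218, 231, 230, 231, 243, 263, 267]  (not all equal)
t=6: [234, 241, 259, 269, 261, 260, 259, 248, 231, 228]  (not all equal)
t=7: [257, 249, 234, 226, 231, 233, 234, 244, 258, 262]  (not all equal)
t=8: [236, 243, 256, 262, 260, 258, 256, 247, 235, 231]  (not all equal)
t=9: [254, 248, 237, 231, 233, 235, 237, 245, 255, 259]  (not all equal)
t=10: [239, 244, 253, 259, 258, 256, 253, 246, 238, 234]  (not all equal)
t=11: [252, 247, 240, 234, 235, 237, 240, 246, 252, 256]  (not all equal)
t=12: [241, 245, 251, 256, 255, 254, 251, 246, 241, 237]  (not all equal)
t=13: [250, 246, 241, 237, 238, 239, 241, 246, 250, 253]  (not all equal)
t=14: [242, 246, 250, 253, 253, 252, 250, 246, 242, 240]  (not all equal)
t=15: [249, 246, 242, 240, 240, 241, 242, 246, 249, 251]  (not all equal)
t=16: [243, 246, 249, 251, 251, 251, 249, 246, 243, 241]  (not all equal)
t=17: [248, 246, 243, 241, 241, 241, 243, 246, 248, 250]  (not all equal)
t=18: [244, 246, 248, 250, 251, 250, 248, 246, 244, 242]  (not all equal)
t=19: [248, 246, 244, 242, 241, 242, 244, 246, 248, 249]  (not all equal)
t=20: [244, 246, 248, 249, 250, 249, 248, 246, 244, 243]  (not all equal)
t=21: [247, 246, 244, 243, 242, 243, 244, 246, 247, 248]  (not all equal)
t=22: [245, 246, 247, 249, 249, 249, 247, 246, 245, 244]  (not all equal)
t=23: [247, 246, 244, 243, 243, 243, 244, 246, 247, 247]  (not all equal)
t=24: [245, 246, 247, 248, 249, 248, 247, 246, 245, 245]  (not all equal)
t=25: [246, 246, 245, 244, 243, 244, 245, 246, 246, 247]  (not all equal)
t=26: [245, 246, 247, 248, 248, 248, 247, 246, 245, 245]  (not all equal)
t=27: [246, 246, 245, 244, 244, 244, 245, 246, 246, 247]  (not all equal)
t=28: [245, 246, 247, 247, 248, 247, 247, 246, 245, 245]  (not all equal)
t=29: [246, 246, 245, 244, 244, 244, 245, 246, 246, 247]  (not all equal)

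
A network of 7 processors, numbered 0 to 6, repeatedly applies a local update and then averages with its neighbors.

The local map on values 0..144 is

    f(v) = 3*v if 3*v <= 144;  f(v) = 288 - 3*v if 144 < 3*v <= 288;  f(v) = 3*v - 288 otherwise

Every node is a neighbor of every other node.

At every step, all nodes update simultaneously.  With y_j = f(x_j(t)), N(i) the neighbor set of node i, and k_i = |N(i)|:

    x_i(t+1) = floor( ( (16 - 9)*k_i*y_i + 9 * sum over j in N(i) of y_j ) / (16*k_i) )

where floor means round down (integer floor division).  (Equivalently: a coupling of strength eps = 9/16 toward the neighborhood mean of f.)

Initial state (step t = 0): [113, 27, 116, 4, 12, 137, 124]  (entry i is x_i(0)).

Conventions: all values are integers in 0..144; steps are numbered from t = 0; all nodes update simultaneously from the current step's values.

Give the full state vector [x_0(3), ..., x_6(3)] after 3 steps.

Simulating step by step:
t=0: [113, 27, 116, 4, 12, 137, 124]
t=1: [59, 69, 62, 46, 54, 84, 70]
t=2: [101, 90, 98, 110, 106, 75, 89]
t=3: [23, 24, 20, 32, 28, 39, 25]

Answer: [23, 24, 20, 32, 28, 39, 25]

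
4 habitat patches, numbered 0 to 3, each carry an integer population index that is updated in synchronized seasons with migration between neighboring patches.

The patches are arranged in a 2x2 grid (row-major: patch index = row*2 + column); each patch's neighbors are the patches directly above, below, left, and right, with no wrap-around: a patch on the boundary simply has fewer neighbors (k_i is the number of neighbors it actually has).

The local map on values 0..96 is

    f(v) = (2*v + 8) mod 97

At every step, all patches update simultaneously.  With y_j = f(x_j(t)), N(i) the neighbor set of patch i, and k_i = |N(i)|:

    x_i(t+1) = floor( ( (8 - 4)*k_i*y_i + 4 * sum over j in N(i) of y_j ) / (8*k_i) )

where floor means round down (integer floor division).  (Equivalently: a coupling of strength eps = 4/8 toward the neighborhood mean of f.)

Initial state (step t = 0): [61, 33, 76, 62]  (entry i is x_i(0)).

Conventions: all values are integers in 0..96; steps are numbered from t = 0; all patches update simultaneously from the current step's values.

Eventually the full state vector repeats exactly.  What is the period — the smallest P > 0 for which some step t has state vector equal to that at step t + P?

Simulating step by step:
t=0: [61, 33, 76, 62]
t=1: [50, 54, 48, 51]
t=2: [12, 15, 9, 13]
t=3: [32, 35, 29, 33]
t=4: [72, 75, 69, 73]
t=5: [55, 58, 52, 56]
t=6: [21, 24, 18, 22]
t=7: [50, 53, 47, 51]
t=8: [11, 14, 8, 12]
t=9: [30, 33, 27, 31]
t=10: [68, 71, 65, 69]
t=11: [47, 50, 44, 48]
t=12: [29, 8, 51, 30]
t=13: [42, 45, 40, 43]
t=14: [68, 47, 90, 69]
t=15: [47, 26, 69, 48]
t=16: [29, 33, 27, 30]
t=17: [67, 70, 64, 68]
t=18: [45, 48, 42, 46]
t=19: [25, 4, 47, 26]
t=20: [34, 37, 32, 35]
t=21: [76, 79, 74, 77]
t=22: [63, 66, 61, 64]
t=23: [37, 40, 35, 38]
t=24: [82, 85, 80, 83]
t=25: [75, 78, 73, 76]
t=26: [61, 64, 59, 62]
t=27: [33, 36, 31, 34]
t=28: [74, 77, 72, 75]
t=29: [59, 62, 57, 60]
t=30: [29, 32, 27, 30]
t=31: [66, 69, 64, 67]
t=32: [43, 46, 41, 44]
t=33: [70, 49, 92, 71]
t=34: [51, 30, 73, 52]
t=35: [37, 41, 35, 38]
t=36: [83, 86, 80, 84]
t=37: [77, 80, 74, 78]
t=38: [65, 68, 62, 66]
t=39: [41, 44, 38, 42]
t=40: [90, 93, 87, 91]
t=41: [66, 46, 88, 67]
t=42: [44, 23, 65, 45]
t=43: [71, 51, 44, 24]
t=44: [53, 33, 75, 55]
t=45: [42, 46, 40, 44]
t=46: [68, 48, 91, 70]
t=47: [48, 28, 71, 50]
t=48: [32, 36, 31, 34]
t=49: [73, 77, 72, 75]
t=50: [58, 62, 57, 60]
t=51: [28, 32, 27, 30]
t=52: [65, 69, 64, 67]
t=53: [42, 46, 41, 44]
t=54: [69, 48, 92, 71]
t=55: [50, 29, 73, 52]
t=56: [36, 39, 35, 38]
t=57: [81, 84, 80, 83]
t=58: [74, 77, 73, 76]
t=59: [60, 63, 59, 62]
t=60: [32, 35, 31, 34]
t=61: [73, 76, 72, 75]
t=62: [58, 61, 57, 60]
t=63: [28, 31, 27, 30]
t=64: [65, 68, 64, 67]
t=65: [42, 45, 41, 44]
t=66: [68, 47, 92, 70]
t=67: [48, 27, 72, 50]
t=68: [32, 35, 32, 34]
t=69: [73, 76, 73, 75]
t=70: [58, 61, 58, 60]
t=71: [28, 31, 28, 30]
t=72: [65, 68, 65, 67]
t=73: [42, 45, 42, 44]
t=74: [69, 47, 93, 71]
t=75: [25, 28, 25, 27]
t=76: [59, 62, 59, 61]
t=77: [30, 33, 30, 32]
t=78: [69, 72, 69, 71]
t=79: [50, 53, 50, 52]
t=80: [12, 15, 12, 14]
t=81: [33, 36, 33, 35]
t=82: [75, 78, 75, 77]
t=83: [62, 65, 62, 64]
t=84: [36, 39, 36, 38]
t=85: [81, 84, 81, 83]
t=86: [74, 77, 74, 76]
t=87: [60, 63, 60, 62]
t=88: [32, 35, 32, 34]

Answer: 20
Key observation: The state at step 68, [32, 35, 32, 34], reappears at step 88 — and no state repeats earlier — so the cycle the system enters has period 20.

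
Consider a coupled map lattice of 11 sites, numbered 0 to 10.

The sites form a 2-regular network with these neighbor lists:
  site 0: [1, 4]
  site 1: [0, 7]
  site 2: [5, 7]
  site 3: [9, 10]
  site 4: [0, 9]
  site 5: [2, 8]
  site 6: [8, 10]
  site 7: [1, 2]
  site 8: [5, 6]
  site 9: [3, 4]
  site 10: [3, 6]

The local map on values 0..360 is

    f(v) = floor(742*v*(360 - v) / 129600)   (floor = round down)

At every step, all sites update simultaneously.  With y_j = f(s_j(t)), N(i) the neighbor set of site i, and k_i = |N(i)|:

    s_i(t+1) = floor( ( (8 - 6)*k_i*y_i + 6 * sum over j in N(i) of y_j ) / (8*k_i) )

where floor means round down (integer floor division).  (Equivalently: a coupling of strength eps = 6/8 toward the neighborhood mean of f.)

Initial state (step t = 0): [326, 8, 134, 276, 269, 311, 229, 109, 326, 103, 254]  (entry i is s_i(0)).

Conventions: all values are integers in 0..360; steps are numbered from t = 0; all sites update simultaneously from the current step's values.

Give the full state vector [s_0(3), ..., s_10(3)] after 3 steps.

Answer: [176, 177, 182, 185, 180, 183, 184, 179, 183, 183, 184]

Derivation:
t=0: [326, 8, 134, 276, 269, 311, 229, 109, 326, 103, 254]
t=1: [74, 86, 134, 147, 115, 110, 124, 109, 112, 139, 152]
t=2: [140, 137, 160, 178, 151, 163, 169, 154, 161, 171, 175]
t=3: [176, 177, 182, 185, 180, 183, 184, 179, 183, 183, 184]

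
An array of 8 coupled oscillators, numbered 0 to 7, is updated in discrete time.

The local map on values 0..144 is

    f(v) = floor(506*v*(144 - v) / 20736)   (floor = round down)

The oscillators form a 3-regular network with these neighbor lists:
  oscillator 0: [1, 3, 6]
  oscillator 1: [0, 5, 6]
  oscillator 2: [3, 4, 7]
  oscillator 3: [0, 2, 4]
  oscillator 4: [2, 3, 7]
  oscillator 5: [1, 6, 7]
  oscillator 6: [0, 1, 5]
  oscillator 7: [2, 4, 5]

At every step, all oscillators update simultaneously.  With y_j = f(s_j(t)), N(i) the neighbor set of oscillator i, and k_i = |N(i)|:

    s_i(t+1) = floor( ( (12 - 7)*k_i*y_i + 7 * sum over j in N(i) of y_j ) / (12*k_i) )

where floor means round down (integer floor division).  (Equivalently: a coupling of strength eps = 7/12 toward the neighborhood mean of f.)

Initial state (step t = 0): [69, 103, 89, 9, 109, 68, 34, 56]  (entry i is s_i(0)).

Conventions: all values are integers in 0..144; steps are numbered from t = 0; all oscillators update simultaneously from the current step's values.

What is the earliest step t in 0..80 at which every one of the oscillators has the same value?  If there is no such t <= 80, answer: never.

Simulating step by step:
t=0: [69, 103, 89, 9, 109, 68, 34, 56]  (not all equal)
t=1: [95, 109, 96, 77, 90, 113, 106, 115]  (not all equal)
t=2: [108, 96, 109, 118, 111, 88, 97, 95]  (not all equal)
t=3: [96, 109, 92, 84, 91, 115, 109, 105]  (not all equal)
t=4: [106, 94, 114, 117, 114, 89, 94, 102]  (not all equal)
t=5: [100, 111, 85, 83, 85, 114, 111, 98]  (not all equal)
t=6: [103, 91, 119, 119, 119, 90, 91, 109]  (not all equal)
t=7: [102, 114, 76, 78, 76, 112, 114, 89]  (not all equal)
t=8: [99, 87, 124, 121, 124, 91, 87, 115]  (not all equal)
t=9: [105, 117, 65, 72, 65, 111, 117, 79]  (not all equal)
t=10: [95, 83, 125, 120, 125, 91, 83, 118]  (not all equal)
t=11: [108, 119, 62, 73, 62, 110, 119, 75]  (not all equal)
t=12: [91, 79, 124, 119, 124, 90, 79, 118]  (not all equal)
t=13: [111, 122, 65, 76, 65, 112, 122, 77]  (not all equal)
t=14: [86, 73, 125, 118, 125, 85, 73, 117]  (not all equal)
t=15: [113, 124, 64, 76, 64, 114, 124, 77]  (not all equal)
t=16: [83, 69, 124, 117, 124, 82, 69, 116]  (not all equal)
t=17: [115, 125, 67, 79, 67, 116, 125, 80]  (not all equal)
t=18: [80, 65, 124, 116, 124, 79, 65, 115]  (not all equal)
t=19: [115, 124, 67, 80, 67, 116, 124, 81]  (not all equal)
t=20: [81, 67, 124, 116, 124, 80, 67, 115]  (not all equal)
t=21: [115, 124, 67, 80, 67, 116, 124, 81]  (not all equal)

Answer: never
Key observation: The state at step 19 reappears at step 21 — the system is in a cycle of period 2 from step 19 on.  No step 0..21 is synchronized, and the cycle repeats forever, so no step up to 80 (or ever) has all oscillators equal.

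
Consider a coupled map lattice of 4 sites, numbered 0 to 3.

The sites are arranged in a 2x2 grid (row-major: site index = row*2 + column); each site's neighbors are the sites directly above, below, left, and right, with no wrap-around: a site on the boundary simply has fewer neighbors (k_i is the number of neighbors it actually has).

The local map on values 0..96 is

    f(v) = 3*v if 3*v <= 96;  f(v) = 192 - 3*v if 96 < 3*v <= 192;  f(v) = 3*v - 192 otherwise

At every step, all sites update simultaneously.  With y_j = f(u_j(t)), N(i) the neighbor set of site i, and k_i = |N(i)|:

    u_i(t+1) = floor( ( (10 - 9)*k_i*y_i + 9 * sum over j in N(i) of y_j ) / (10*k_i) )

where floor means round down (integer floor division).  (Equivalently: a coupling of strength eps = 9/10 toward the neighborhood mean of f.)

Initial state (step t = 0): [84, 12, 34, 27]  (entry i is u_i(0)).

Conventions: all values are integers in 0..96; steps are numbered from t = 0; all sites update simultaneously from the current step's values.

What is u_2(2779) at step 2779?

Answer: u_2(2779) = 54
Key observation: The state at step 14, [35, 81, 81, 35], reappears at step 20: the system is in a cycle of period 6 from step 14 on.  Therefore the state at step 2779 equals the state at step 14 + ((2779 - 14) mod 6) = 19, which is [35, 54, 54, 35].

Derivation:
t=0: [84, 12, 34, 27]
t=1: [62, 67, 72, 64]
t=2: [15, 3, 5, 14]
t=3: [15, 40, 40, 15]
t=4: [69, 47, 47, 69]
t=5: [47, 18, 18, 47]
t=6: [53, 51, 51, 53]
t=7: [38, 33, 33, 38]
t=8: [91, 79, 79, 91]
t=9: [48, 77, 77, 48]
t=10: [39, 47, 47, 39]
t=11: [53, 72, 72, 53]
t=12: [24, 32, 32, 24]
t=13: [93, 74, 74, 93]
t=14: [35, 81, 81, 35]
t=15: [54, 83, 83, 54]
t=16: [54, 32, 32, 54]
t=17: [89, 36, 36, 89]
t=18: [83, 75, 75, 83]
t=19: [35, 54, 54, 35]
t=20: [35, 81, 81, 35]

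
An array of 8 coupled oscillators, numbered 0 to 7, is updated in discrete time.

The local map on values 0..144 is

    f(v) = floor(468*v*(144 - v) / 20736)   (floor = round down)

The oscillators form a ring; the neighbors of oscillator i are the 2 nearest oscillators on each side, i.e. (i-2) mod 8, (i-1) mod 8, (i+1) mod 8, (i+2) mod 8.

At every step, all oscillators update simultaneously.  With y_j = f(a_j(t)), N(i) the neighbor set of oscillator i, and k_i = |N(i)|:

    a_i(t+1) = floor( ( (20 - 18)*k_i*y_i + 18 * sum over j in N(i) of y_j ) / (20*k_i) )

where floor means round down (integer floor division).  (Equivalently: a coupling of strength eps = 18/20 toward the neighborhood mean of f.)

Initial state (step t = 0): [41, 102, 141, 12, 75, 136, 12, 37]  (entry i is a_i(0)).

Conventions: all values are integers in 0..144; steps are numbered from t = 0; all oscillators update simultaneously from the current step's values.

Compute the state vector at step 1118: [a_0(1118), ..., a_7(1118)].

Answer: [116, 116, 116, 116, 116, 116, 116, 116]
Key observation: The state at step 8, [116, 116, 116, 116, 116, 116, 116, 116], reappears at step 10: the system is in a cycle of period 2 from step 8 on.  Therefore the state at step 1118 equals the state at step 8 + ((1118 - 8) mod 2) = 8, which is [116, 116, 116, 116, 116, 116, 116, 116].

Derivation:
t=0: [41, 102, 141, 12, 75, 136, 12, 37]
t=1: [61, 60, 77, 58, 34, 64, 76, 65]
t=2: [114, 114, 106, 107, 111, 107, 107, 114]
t=3: [82, 82, 82, 84, 88, 84, 82, 82]
t=4: [114, 113, 113, 113, 113, 113, 113, 113]
t=5: [78, 78, 78, 79, 79, 79, 78, 78]
t=6: [116, 115, 115, 115, 115, 115, 115, 115]
t=7: [74, 74, 74, 75, 75, 75, 74, 74]
t=8: [116, 116, 116, 116, 116, 116, 116, 116]
t=9: [73, 73, 73, 73, 73, 73, 73, 73]
t=10: [116, 116, 116, 116, 116, 116, 116, 116]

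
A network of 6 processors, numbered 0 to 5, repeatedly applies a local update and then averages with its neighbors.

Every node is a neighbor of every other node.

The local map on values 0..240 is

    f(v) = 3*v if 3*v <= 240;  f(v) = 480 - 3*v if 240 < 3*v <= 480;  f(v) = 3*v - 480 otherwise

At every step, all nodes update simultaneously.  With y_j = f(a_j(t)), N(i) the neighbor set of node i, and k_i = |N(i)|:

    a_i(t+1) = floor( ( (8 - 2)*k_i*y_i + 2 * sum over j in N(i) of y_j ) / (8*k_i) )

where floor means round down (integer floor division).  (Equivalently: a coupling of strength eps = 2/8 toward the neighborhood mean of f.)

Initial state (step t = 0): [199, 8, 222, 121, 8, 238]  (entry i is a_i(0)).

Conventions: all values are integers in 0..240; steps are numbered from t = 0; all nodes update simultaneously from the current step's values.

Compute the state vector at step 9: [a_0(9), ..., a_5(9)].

Simulating step by step:
t=0: [199, 8, 222, 121, 8, 238]
t=1: [117, 51, 165, 117, 51, 198]
t=2: [124, 141, 45, 124, 141, 114]
t=3: [105, 70, 124, 105, 70, 126]
t=4: [163, 195, 123, 163, 195, 119]
t=5: [29, 96, 100, 29, 96, 109]
t=6: [105, 178, 170, 105, 178, 151]
t=7: [140, 62, 45, 140, 62, 43]
t=8: [79, 168, 132, 79, 168, 128]
t=9: [201, 51, 93, 201, 51, 102]

Answer: [201, 51, 93, 201, 51, 102]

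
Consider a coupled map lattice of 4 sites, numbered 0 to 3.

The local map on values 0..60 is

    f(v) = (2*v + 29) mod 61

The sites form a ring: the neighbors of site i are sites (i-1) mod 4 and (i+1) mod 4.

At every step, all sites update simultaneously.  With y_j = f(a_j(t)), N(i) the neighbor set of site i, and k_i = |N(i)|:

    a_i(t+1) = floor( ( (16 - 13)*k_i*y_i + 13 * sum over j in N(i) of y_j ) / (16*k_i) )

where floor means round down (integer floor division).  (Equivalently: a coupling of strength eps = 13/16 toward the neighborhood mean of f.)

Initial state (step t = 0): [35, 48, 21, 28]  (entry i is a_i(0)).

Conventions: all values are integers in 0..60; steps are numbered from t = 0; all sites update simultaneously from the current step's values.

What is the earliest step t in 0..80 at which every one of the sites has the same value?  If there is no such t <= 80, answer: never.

Answer: 25
Key observation: Synchronization is absorbing here: once all sites are equal they stay equal, and step 25 is the first all-equal step.

Derivation:
t=0: [35, 48, 21, 28]  (not all equal)
t=1: [18, 20, 12, 24]  (not all equal)
t=2: [10, 24, 19, 26]  (not all equal)
t=3: [23, 25, 15, 26]  (not all equal)
t=4: [18, 33, 26, 33]  (not all equal)
t=5: [28, 16, 31, 16]  (not all equal)
t=6: [4, 21, 5, 21]  (not all equal)
t=7: [15, 32, 15, 32]  (not all equal)
t=8: [37, 53, 37, 53]  (not all equal)
t=9: [18, 36, 18, 36]  (not all equal)
t=10: [33, 10, 33, 10]  (not all equal)
t=11: [46, 36, 46, 36]  (not all equal)
t=12: [43, 56, 43, 56]  (not all equal)
t=13: [25, 47, 25, 47]  (not all equal)
t=14: [4, 14, 4, 14]  (not all equal)
t=15: [53, 40, 53, 40]  (not all equal)
t=16: [41, 19, 41, 19]  (not all equal)
t=17: [14, 41, 14, 41]  (not all equal)
t=18: [51, 55, 51, 55]  (not all equal)
t=19: [15, 10, 15, 10]  (not all equal)
t=20: [50, 57, 50, 57]  (not all equal)
t=21: [18, 9, 18, 9]  (not all equal)
t=22: [38, 12, 38, 12]  (not all equal)
t=23: [51, 45, 51, 45]  (not all equal)
t=24: [48, 18, 48, 18]  (not all equal)
t=25: [3, 3, 3, 3]  (all equal)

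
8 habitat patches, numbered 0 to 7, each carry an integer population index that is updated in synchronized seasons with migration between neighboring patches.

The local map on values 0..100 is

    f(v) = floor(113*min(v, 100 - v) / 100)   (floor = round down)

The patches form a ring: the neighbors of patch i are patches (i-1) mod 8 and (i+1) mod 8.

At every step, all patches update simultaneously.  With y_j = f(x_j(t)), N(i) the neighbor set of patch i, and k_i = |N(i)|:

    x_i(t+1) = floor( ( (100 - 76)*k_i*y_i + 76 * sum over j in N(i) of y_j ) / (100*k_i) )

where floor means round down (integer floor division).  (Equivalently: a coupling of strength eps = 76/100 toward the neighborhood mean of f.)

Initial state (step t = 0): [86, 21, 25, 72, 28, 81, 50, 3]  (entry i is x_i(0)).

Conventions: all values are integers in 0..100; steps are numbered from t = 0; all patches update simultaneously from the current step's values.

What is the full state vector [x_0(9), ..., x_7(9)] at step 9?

Answer: [52, 53, 54, 54, 54, 54, 54, 53]

Derivation:
t=0: [86, 21, 25, 72, 28, 81, 50, 3]
t=1: [13, 21, 27, 29, 27, 38, 22, 27]
t=2: [23, 22, 28, 30, 35, 30, 33, 21]
t=3: [23, 27, 29, 34, 34, 36, 30, 29]
t=4: [29, 28, 33, 35, 38, 36, 35, 29]
t=5: [31, 33, 35, 39, 40, 40, 36, 34]
t=6: [36, 37, 40, 42, 44, 43, 41, 37]
t=7: [40, 42, 44, 47, 47, 47, 44, 42]
t=8: [46, 47, 49, 51, 53, 51, 49, 47]
t=9: [52, 53, 54, 54, 54, 54, 54, 53]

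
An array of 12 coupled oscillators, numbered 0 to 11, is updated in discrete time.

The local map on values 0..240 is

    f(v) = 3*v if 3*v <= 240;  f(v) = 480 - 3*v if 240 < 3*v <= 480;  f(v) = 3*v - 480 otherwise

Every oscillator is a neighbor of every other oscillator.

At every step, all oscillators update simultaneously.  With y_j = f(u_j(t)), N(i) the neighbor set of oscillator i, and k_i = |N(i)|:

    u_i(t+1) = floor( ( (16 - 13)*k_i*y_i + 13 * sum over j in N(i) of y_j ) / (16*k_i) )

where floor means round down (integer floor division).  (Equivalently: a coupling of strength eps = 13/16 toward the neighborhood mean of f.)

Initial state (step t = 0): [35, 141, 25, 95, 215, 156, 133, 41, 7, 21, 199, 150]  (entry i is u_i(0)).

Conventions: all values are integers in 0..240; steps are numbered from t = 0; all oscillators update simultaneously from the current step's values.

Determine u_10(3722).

Answer: u_10(3722) = 96
Key observation: The state at step 6, [96, 96, 96, 96, 96, 96, 96, 96, 96, 96, 96, 96], reappears at step 8: the system is in a cycle of period 2 from step 6 on.  Therefore the state at step 3722 equals the state at step 6 + ((3722 - 6) mod 2) = 6, which is [96, 96, 96, 96, 96, 96, 96, 96, 96, 96, 96, 96].

Derivation:
t=0: [35, 141, 25, 95, 215, 156, 133, 41, 7, 21, 199, 150]
t=1: [89, 83, 85, 99, 95, 78, 86, 91, 79, 84, 90, 80]
t=2: [218, 220, 219, 214, 216, 220, 219, 217, 220, 219, 217, 221]
t=3: [174, 175, 175, 173, 174, 175, 175, 174, 175, 175, 174, 175]
t=4: [43, 43, 43, 42, 43, 43, 43, 43, 43, 43, 43, 43]
t=5: [128, 128, 128, 128, 128, 128, 128, 128, 128, 128, 128, 128]
t=6: [96, 96, 96, 96, 96, 96, 96, 96, 96, 96, 96, 96]
t=7: [192, 192, 192, 192, 192, 192, 192, 192, 192, 192, 192, 192]
t=8: [96, 96, 96, 96, 96, 96, 96, 96, 96, 96, 96, 96]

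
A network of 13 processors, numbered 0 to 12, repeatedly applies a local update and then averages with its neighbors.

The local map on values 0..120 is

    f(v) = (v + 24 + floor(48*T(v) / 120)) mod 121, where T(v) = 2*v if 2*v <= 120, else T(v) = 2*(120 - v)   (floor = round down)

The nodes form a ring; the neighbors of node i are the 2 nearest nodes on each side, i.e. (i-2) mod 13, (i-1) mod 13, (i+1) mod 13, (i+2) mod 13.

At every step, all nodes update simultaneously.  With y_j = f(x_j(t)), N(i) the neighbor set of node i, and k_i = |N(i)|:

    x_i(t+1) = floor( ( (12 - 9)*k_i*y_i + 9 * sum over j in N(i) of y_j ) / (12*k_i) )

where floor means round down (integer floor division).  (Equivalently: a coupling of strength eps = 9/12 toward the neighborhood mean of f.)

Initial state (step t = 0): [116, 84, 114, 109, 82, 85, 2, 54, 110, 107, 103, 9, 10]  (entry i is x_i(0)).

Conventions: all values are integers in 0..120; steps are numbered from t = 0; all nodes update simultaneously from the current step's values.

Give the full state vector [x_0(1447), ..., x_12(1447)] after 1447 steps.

Simulating step by step:
t=0: [116, 84, 114, 109, 82, 85, 2, 54, 110, 107, 103, 9, 10]
t=1: [27, 23, 18, 17, 19, 15, 16, 15, 17, 20, 27, 29, 28]
t=2: [68, 64, 60, 56, 54, 53, 53, 53, 57, 62, 67, 71, 71]
t=3: [12, 10, 7, 27, 47, 74, 75, 77, 50, 30, 10, 12, 12]
t=4: [42, 47, 59, 55, 52, 42, 50, 44, 56, 59, 63, 50, 43]
t=5: [87, 66, 63, 62, 71, 87, 88, 67, 45, 45, 45, 69, 87]
t=6: [13, 13, 12, 12, 13, 13, 31, 48, 70, 70, 70, 48, 31]
t=7: [64, 52, 46, 46, 52, 64, 60, 56, 43, 49, 43, 56, 60]
t=8: [47, 73, 92, 92, 73, 47, 46, 44, 67, 67, 67, 44, 46]
t=9: [71, 49, 32, 32, 49, 71, 70, 70, 46, 46, 46, 70, 70]
t=10: [44, 63, 79, 79, 63, 44, 49, 47, 71, 71, 71, 47, 49]
t=11: [71, 48, 29, 29, 48, 71, 72, 72, 49, 48, 49, 72, 72]
t=12: [43, 60, 76, 76, 60, 43, 49, 49, 74, 74, 74, 49, 49]
t=13: [71, 47, 29, 29, 47, 71, 72, 72, 50, 50, 50, 72, 72]
t=14: [42, 60, 76, 76, 60, 42, 49, 50, 76, 76, 76, 50, 49]
t=15: [71, 47, 28, 28, 47, 71, 72, 73, 51, 51, 51, 73, 72]
t=16: [42, 59, 75, 75, 59, 42, 49, 51, 76, 76, 76, 51, 49]
t=17: [71, 47, 28, 28, 47, 71, 72, 73, 51, 51, 51, 73, 72]

Answer: [71, 47, 28, 28, 47, 71, 72, 73, 51, 51, 51, 73, 72]
Key observation: The state at step 15, [71, 47, 28, 28, 47, 71, 72, 73, 51, 51, 51, 73, 72], reappears at step 17: the system is in a cycle of period 2 from step 15 on.  Therefore the state at step 1447 equals the state at step 15 + ((1447 - 15) mod 2) = 15, which is [71, 47, 28, 28, 47, 71, 72, 73, 51, 51, 51, 73, 72].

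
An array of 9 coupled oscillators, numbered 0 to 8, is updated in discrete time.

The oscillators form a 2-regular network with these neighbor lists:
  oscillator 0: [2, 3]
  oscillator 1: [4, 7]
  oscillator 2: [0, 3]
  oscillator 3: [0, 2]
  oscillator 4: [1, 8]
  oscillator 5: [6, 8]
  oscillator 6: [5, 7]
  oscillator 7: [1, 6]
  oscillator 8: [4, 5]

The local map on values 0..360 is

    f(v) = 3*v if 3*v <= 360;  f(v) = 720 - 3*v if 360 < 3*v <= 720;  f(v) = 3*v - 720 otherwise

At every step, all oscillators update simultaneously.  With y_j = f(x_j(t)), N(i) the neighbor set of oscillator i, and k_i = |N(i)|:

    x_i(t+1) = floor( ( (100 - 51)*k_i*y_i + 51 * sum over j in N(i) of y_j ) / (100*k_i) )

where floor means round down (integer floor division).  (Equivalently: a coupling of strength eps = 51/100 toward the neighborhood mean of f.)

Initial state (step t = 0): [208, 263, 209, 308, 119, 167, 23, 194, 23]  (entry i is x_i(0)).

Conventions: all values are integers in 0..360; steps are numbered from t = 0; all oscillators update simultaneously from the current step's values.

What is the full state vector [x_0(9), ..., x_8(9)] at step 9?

Answer: [127, 54, 127, 128, 75, 216, 141, 79, 176]

Derivation:
t=0: [208, 263, 209, 308, 119, 167, 23, 194, 23]
t=1: [122, 160, 122, 148, 210, 142, 124, 102, 180]
t=2: [334, 218, 334, 315, 151, 278, 323, 299, 186]
t=3: [267, 145, 267, 254, 188, 160, 196, 167, 176]
t=4: [71, 235, 71, 61, 198, 200, 181, 213, 195]
t=5: [205, 60, 205, 198, 99, 138, 137, 88, 128]
t=6: [110, 231, 110, 115, 277, 314, 296, 254, 318]
t=7: [333, 52, 333, 337, 120, 211, 149, 70, 199]
t=8: [282, 221, 282, 284, 247, 143, 209, 212, 174]
t=9: [127, 54, 127, 128, 75, 216, 141, 79, 176]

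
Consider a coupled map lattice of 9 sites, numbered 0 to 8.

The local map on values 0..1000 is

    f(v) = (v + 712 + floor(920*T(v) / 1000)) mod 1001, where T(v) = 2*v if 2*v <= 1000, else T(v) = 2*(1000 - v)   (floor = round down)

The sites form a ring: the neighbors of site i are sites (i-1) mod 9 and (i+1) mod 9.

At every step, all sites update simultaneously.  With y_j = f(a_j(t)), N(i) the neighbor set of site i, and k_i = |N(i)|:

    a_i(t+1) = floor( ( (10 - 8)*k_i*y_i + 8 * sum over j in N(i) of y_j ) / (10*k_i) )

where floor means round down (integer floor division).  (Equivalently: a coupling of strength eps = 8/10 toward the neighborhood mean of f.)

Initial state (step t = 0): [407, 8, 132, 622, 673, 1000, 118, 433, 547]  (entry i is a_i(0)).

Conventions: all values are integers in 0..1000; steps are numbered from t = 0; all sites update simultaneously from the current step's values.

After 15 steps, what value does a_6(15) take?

Simulating step by step:
t=0: [407, 8, 132, 622, 673, 1000, 118, 433, 547]
t=1: [502, 527, 321, 433, 492, 554, 669, 242, 740]
t=2: [440, 321, 543, 479, 431, 455, 390, 846, 396]
t=3: [774, 545, 295, 425, 215, 701, 500, 829, 887]
t=4: [538, 597, 513, 531, 816, 372, 752, 544, 862]
t=5: [369, 96, 84, 414, 521, 867, 527, 716, 241]
t=6: [703, 880, 938, 602, 705, 252, 729, 390, 761]
t=7: [880, 851, 494, 697, 379, 843, 685, 903, 893]
t=8: [816, 536, 742, 552, 880, 873, 848, 868, 801]
t=9: [563, 736, 259, 712, 523, 823, 822, 850, 850]
t=10: [723, 395, 842, 412, 746, 559, 850, 846, 533]
t=11: [562, 880, 853, 883, 569, 720, 535, 543, 733]
t=12: [713, 526, 814, 524, 716, 258, 435, 432, 255]
t=13: [407, 749, 260, 748, 410, 846, 741, 739, 842]
t=14: [878, 710, 827, 714, 879, 889, 893, 894, 887]
t=15: [866, 858, 933, 857, 864, 805, 801, 802, 806]

Answer: a_6(15) = 801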